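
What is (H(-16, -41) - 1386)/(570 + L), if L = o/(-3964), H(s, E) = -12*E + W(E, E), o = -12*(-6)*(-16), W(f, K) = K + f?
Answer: -483608/282579 ≈ -1.7114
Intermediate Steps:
o = -1152 (o = 72*(-16) = -1152)
H(s, E) = -10*E (H(s, E) = -12*E + (E + E) = -12*E + 2*E = -10*E)
L = 288/991 (L = -1152/(-3964) = -1152*(-1/3964) = 288/991 ≈ 0.29062)
(H(-16, -41) - 1386)/(570 + L) = (-10*(-41) - 1386)/(570 + 288/991) = (410 - 1386)/(565158/991) = -976*991/565158 = -483608/282579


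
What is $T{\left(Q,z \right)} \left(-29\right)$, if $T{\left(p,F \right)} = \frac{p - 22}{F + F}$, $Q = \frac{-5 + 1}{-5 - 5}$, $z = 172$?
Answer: $\frac{783}{430} \approx 1.8209$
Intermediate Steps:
$Q = \frac{2}{5}$ ($Q = - \frac{4}{-10} = \left(-4\right) \left(- \frac{1}{10}\right) = \frac{2}{5} \approx 0.4$)
$T{\left(p,F \right)} = \frac{-22 + p}{2 F}$
$T{\left(Q,z \right)} \left(-29\right) = \frac{-22 + \frac{2}{5}}{2 \cdot 172} \left(-29\right) = \frac{1}{2} \cdot \frac{1}{172} \left(- \frac{108}{5}\right) \left(-29\right) = \left(- \frac{27}{430}\right) \left(-29\right) = \frac{783}{430}$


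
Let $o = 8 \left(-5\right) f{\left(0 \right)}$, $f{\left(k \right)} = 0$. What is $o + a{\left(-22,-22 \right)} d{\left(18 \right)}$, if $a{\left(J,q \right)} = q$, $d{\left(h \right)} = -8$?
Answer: $176$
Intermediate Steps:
$o = 0$ ($o = 8 \left(-5\right) 0 = \left(-40\right) 0 = 0$)
$o + a{\left(-22,-22 \right)} d{\left(18 \right)} = 0 - -176 = 0 + 176 = 176$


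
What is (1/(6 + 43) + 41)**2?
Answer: 4040100/2401 ≈ 1682.7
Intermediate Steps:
(1/(6 + 43) + 41)**2 = (1/49 + 41)**2 = (2010/49)**2 = 4040100/2401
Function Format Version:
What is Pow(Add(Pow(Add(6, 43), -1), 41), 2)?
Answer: Rational(4040100, 2401) ≈ 1682.7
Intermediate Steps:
Pow(Add(Pow(Add(6, 43), -1), 41), 2) = Pow(Add(Pow(49, -1), 41), 2) = Pow(Add(Rational(1, 49), 41), 2) = Pow(Rational(2010, 49), 2) = Rational(4040100, 2401)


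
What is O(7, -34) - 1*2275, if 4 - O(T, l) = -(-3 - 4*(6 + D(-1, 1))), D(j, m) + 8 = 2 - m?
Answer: -2270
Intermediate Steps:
D(j, m) = -6 - m (D(j, m) = -8 + (2 - m) = -6 - m)
O(T, l) = 5 (O(T, l) = 4 - (-1)*(-3 - 4*(6 + (-6 - 1*1))) = 4 - (-1)*(-3 - 4*(6 + (-6 - 1))) = 4 - (-1)*(-3 - 4*(6 - 7)) = 4 - (-1)*(-3 - 4*(-1)) = 4 - (-1)*(-3 + 4) = 4 - (-1) = 4 - 1*(-1) = 4 + 1 = 5)
O(7, -34) - 1*2275 = 5 - 1*2275 = 5 - 2275 = -2270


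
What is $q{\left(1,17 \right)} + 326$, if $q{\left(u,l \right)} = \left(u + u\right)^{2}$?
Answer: $330$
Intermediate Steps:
$q{\left(u,l \right)} = 4 u^{2}$ ($q{\left(u,l \right)} = \left(2 u\right)^{2} = 4 u^{2}$)
$q{\left(1,17 \right)} + 326 = 4 \cdot 1^{2} + 326 = 4 \cdot 1 + 326 = 4 + 326 = 330$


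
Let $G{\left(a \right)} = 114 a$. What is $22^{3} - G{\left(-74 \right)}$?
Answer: $19084$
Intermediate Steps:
$22^{3} - G{\left(-74 \right)} = 22^{3} - 114 \left(-74\right) = 10648 - -8436 = 10648 + 8436 = 19084$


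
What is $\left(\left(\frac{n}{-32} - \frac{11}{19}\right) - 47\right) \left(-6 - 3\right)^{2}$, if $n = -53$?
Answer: $- \frac{2261601}{608} \approx -3719.7$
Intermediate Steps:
$\left(\left(\frac{n}{-32} - \frac{11}{19}\right) - 47\right) \left(-6 - 3\right)^{2} = \left(\left(- \frac{53}{-32} - \frac{11}{19}\right) - 47\right) \left(-6 - 3\right)^{2} = \left(\left(\left(-53\right) \left(- \frac{1}{32}\right) - \frac{11}{19}\right) - 47\right) \left(-9\right)^{2} = \left(\left(\frac{53}{32} - \frac{11}{19}\right) - 47\right) 81 = \left(\frac{655}{608} - 47\right) 81 = \left(- \frac{27921}{608}\right) 81 = - \frac{2261601}{608}$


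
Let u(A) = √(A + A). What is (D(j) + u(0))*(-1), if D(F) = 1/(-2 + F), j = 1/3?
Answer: ⅗ ≈ 0.60000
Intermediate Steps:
j = ⅓ ≈ 0.33333
u(A) = √2*√A (u(A) = √(2*A) = √2*√A)
(D(j) + u(0))*(-1) = (1/(-2 + ⅓) + √2*√0)*(-1) = (1/(-5/3) + √2*0)*(-1) = (-⅗ + 0)*(-1) = -⅗*(-1) = ⅗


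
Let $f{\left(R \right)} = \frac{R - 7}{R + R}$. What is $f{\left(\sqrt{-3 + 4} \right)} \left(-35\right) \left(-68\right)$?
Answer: $-7140$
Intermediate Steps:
$f{\left(R \right)} = \frac{-7 + R}{2 R}$
$f{\left(\sqrt{-3 + 4} \right)} \left(-35\right) \left(-68\right) = \frac{-7 + \sqrt{-3 + 4}}{2 \sqrt{-3 + 4}} \left(-35\right) \left(-68\right) = \frac{-7 + \sqrt{1}}{2 \sqrt{1}} \left(-35\right) \left(-68\right) = \frac{-7 + 1}{2 \cdot 1} \left(-35\right) \left(-68\right) = \frac{1}{2} \cdot 1 \left(-6\right) \left(-35\right) \left(-68\right) = \left(-3\right) \left(-35\right) \left(-68\right) = 105 \left(-68\right) = -7140$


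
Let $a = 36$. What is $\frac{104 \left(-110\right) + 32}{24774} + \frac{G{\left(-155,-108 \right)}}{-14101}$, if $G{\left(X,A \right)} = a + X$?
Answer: $- \frac{78958051}{174669087} \approx -0.45204$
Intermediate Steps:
$G{\left(X,A \right)} = 36 + X$
$\frac{104 \left(-110\right) + 32}{24774} + \frac{G{\left(-155,-108 \right)}}{-14101} = \frac{104 \left(-110\right) + 32}{24774} + \frac{36 - 155}{-14101} = \left(-11440 + 32\right) \frac{1}{24774} - - \frac{119}{14101} = \left(-11408\right) \frac{1}{24774} + \frac{119}{14101} = - \frac{5704}{12387} + \frac{119}{14101} = - \frac{78958051}{174669087}$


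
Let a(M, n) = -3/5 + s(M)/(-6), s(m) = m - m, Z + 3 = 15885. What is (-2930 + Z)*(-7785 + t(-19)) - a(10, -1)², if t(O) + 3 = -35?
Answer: -2533087409/25 ≈ -1.0132e+8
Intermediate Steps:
Z = 15882 (Z = -3 + 15885 = 15882)
s(m) = 0
t(O) = -38 (t(O) = -3 - 35 = -38)
a(M, n) = -⅗ (a(M, n) = -3/5 + 0/(-6) = -3*⅕ + 0*(-⅙) = -⅗ + 0 = -⅗)
(-2930 + Z)*(-7785 + t(-19)) - a(10, -1)² = (-2930 + 15882)*(-7785 - 38) - (-⅗)² = 12952*(-7823) - 1*9/25 = -101323496 - 9/25 = -2533087409/25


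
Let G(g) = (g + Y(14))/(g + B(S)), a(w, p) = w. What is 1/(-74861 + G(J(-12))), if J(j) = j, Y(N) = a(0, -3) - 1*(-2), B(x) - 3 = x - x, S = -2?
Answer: -9/673739 ≈ -1.3358e-5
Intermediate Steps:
B(x) = 3 (B(x) = 3 + (x - x) = 3 + 0 = 3)
Y(N) = 2 (Y(N) = 0 - 1*(-2) = 0 + 2 = 2)
G(g) = (2 + g)/(3 + g) (G(g) = (g + 2)/(g + 3) = (2 + g)/(3 + g))
1/(-74861 + G(J(-12))) = 1/(-74861 + (2 - 12)/(3 - 12)) = 1/(-74861 - 10/(-9)) = 1/(-74861 - ⅑*(-10)) = 1/(-74861 + 10/9) = 1/(-673739/9) = -9/673739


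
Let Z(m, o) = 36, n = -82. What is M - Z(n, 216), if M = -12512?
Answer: -12548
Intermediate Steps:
M - Z(n, 216) = -12512 - 1*36 = -12512 - 36 = -12548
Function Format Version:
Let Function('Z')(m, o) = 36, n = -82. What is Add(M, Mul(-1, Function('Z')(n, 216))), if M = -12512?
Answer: -12548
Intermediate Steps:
Add(M, Mul(-1, Function('Z')(n, 216))) = Add(-12512, Mul(-1, 36)) = Add(-12512, -36) = -12548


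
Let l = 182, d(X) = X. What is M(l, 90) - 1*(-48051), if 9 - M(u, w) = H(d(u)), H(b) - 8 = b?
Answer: 47870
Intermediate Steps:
H(b) = 8 + b
M(u, w) = 1 - u (M(u, w) = 9 - (8 + u) = 9 + (-8 - u) = 1 - u)
M(l, 90) - 1*(-48051) = (1 - 1*182) - 1*(-48051) = (1 - 182) + 48051 = -181 + 48051 = 47870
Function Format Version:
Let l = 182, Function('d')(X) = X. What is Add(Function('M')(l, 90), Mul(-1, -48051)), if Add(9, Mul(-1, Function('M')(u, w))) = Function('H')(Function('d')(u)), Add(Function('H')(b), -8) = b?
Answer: 47870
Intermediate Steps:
Function('H')(b) = Add(8, b)
Function('M')(u, w) = Add(1, Mul(-1, u)) (Function('M')(u, w) = Add(9, Mul(-1, Add(8, u))) = Add(9, Add(-8, Mul(-1, u))) = Add(1, Mul(-1, u)))
Add(Function('M')(l, 90), Mul(-1, -48051)) = Add(Add(1, Mul(-1, 182)), Mul(-1, -48051)) = Add(Add(1, -182), 48051) = Add(-181, 48051) = 47870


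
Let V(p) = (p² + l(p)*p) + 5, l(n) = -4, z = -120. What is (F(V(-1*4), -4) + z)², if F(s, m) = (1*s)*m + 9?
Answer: 67081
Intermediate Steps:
V(p) = 5 + p² - 4*p (V(p) = (p² - 4*p) + 5 = 5 + p² - 4*p)
F(s, m) = 9 + m*s (F(s, m) = s*m + 9 = m*s + 9 = 9 + m*s)
(F(V(-1*4), -4) + z)² = ((9 - 4*(5 + (-1*4)² - (-4)*4)) - 120)² = ((9 - 4*(5 + (-4)² - 4*(-4))) - 120)² = ((9 - 4*(5 + 16 + 16)) - 120)² = ((9 - 4*37) - 120)² = ((9 - 148) - 120)² = (-139 - 120)² = (-259)² = 67081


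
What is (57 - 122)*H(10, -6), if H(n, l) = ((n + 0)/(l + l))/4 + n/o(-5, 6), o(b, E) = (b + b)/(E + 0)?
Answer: 9685/24 ≈ 403.54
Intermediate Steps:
o(b, E) = 2*b/E (o(b, E) = (2*b)/E = 2*b/E)
H(n, l) = -3*n/5 + n/(8*l) (H(n, l) = ((n + 0)/(l + l))/4 + n/((2*(-5)/6)) = (n/((2*l)))*(¼) + n/((2*(-5)*(⅙))) = (n*(1/(2*l)))*(¼) + n/(-5/3) = (n/(2*l))*(¼) + n*(-⅗) = n/(8*l) - 3*n/5 = -3*n/5 + n/(8*l))
(57 - 122)*H(10, -6) = (57 - 122)*((1/40)*10*(5 - 24*(-6))/(-6)) = -13*10*(-1)*(5 + 144)/(8*6) = -13*10*(-1)*149/(8*6) = -65*(-149/24) = 9685/24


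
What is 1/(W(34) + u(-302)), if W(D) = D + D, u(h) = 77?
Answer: 1/145 ≈ 0.0068966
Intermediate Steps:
W(D) = 2*D
1/(W(34) + u(-302)) = 1/(2*34 + 77) = 1/(68 + 77) = 1/145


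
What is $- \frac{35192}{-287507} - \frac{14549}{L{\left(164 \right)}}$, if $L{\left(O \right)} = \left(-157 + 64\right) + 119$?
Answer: $- \frac{4182024351}{7475182} \approx -559.45$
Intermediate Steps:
$L{\left(O \right)} = 26$ ($L{\left(O \right)} = -93 + 119 = 26$)
$- \frac{35192}{-287507} - \frac{14549}{L{\left(164 \right)}} = - \frac{35192}{-287507} - \frac{14549}{26} = \left(-35192\right) \left(- \frac{1}{287507}\right) - \frac{14549}{26} = \frac{35192}{287507} - \frac{14549}{26} = - \frac{4182024351}{7475182}$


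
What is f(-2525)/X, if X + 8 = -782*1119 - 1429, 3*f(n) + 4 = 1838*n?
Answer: 4640954/2629485 ≈ 1.7650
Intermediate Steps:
f(n) = -4/3 + 1838*n/3 (f(n) = -4/3 + (1838*n)/3 = -4/3 + 1838*n/3)
X = -876495 (X = -8 + (-782*1119 - 1429) = -8 + (-875058 - 1429) = -8 - 876487 = -876495)
f(-2525)/X = (-4/3 + (1838/3)*(-2525))/(-876495) = (-4/3 - 4640950/3)*(-1/876495) = -4640954/3*(-1/876495) = 4640954/2629485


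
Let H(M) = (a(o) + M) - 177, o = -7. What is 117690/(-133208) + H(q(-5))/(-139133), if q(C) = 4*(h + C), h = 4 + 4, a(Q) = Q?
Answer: -8175825497/9266814332 ≈ -0.88227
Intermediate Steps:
h = 8
q(C) = 32 + 4*C (q(C) = 4*(8 + C) = 32 + 4*C)
H(M) = -184 + M (H(M) = (-7 + M) - 177 = -184 + M)
117690/(-133208) + H(q(-5))/(-139133) = 117690/(-133208) + (-184 + (32 + 4*(-5)))/(-139133) = 117690*(-1/133208) + (-184 + (32 - 20))*(-1/139133) = -58845/66604 + (-184 + 12)*(-1/139133) = -58845/66604 - 172*(-1/139133) = -58845/66604 + 172/139133 = -8175825497/9266814332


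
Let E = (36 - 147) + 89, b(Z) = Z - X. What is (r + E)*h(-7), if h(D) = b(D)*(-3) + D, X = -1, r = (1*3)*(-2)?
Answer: -308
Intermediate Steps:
r = -6 (r = 3*(-2) = -6)
b(Z) = 1 + Z (b(Z) = Z - 1*(-1) = Z + 1 = 1 + Z)
E = -22 (E = -111 + 89 = -22)
h(D) = -3 - 2*D (h(D) = (1 + D)*(-3) + D = (-3 - 3*D) + D = -3 - 2*D)
(r + E)*h(-7) = (-6 - 22)*(-3 - 2*(-7)) = -28*(-3 + 14) = -28*11 = -308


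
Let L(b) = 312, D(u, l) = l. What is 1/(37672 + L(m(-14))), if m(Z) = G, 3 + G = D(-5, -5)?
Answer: 1/37984 ≈ 2.6327e-5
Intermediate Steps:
G = -8 (G = -3 - 5 = -8)
m(Z) = -8
1/(37672 + L(m(-14))) = 1/(37672 + 312) = 1/37984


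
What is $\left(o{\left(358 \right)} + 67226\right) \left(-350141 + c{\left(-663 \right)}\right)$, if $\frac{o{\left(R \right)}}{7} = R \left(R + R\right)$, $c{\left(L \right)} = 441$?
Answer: $-650974243400$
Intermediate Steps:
$o{\left(R \right)} = 14 R^{2}$ ($o{\left(R \right)} = 7 R \left(R + R\right) = 7 R 2 R = 7 \cdot 2 R^{2} = 14 R^{2}$)
$\left(o{\left(358 \right)} + 67226\right) \left(-350141 + c{\left(-663 \right)}\right) = \left(14 \cdot 358^{2} + 67226\right) \left(-350141 + 441\right) = \left(14 \cdot 128164 + 67226\right) \left(-349700\right) = \left(1794296 + 67226\right) \left(-349700\right) = 1861522 \left(-349700\right) = -650974243400$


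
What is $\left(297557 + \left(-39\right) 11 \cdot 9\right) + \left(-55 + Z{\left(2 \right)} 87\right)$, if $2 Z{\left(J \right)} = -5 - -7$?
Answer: $293728$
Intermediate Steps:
$Z{\left(J \right)} = 1$ ($Z{\left(J \right)} = \frac{-5 - -7}{2} = \frac{-5 + 7}{2} = \frac{1}{2} \cdot 2 = 1$)
$\left(297557 + \left(-39\right) 11 \cdot 9\right) + \left(-55 + Z{\left(2 \right)} 87\right) = \left(297557 + \left(-39\right) 11 \cdot 9\right) + \left(-55 + 1 \cdot 87\right) = \left(297557 - 3861\right) + \left(-55 + 87\right) = \left(297557 - 3861\right) + 32 = 293696 + 32 = 293728$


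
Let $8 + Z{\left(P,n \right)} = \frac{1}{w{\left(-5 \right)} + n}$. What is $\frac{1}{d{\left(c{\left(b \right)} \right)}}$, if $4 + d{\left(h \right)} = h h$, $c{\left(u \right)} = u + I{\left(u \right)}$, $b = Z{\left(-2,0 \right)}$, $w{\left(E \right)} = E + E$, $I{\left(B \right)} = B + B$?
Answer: $\frac{100}{58649} \approx 0.0017051$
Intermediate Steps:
$I{\left(B \right)} = 2 B$
$w{\left(E \right)} = 2 E$
$Z{\left(P,n \right)} = -8 + \frac{1}{-10 + n}$ ($Z{\left(P,n \right)} = -8 + \frac{1}{2 \left(-5\right) + n} = -8 + \frac{1}{-10 + n}$)
$b = - \frac{81}{10}$ ($b = \frac{81 - 0}{-10 + 0} = \frac{81 + 0}{-10} = \left(- \frac{1}{10}\right) 81 = - \frac{81}{10} \approx -8.1$)
$c{\left(u \right)} = 3 u$ ($c{\left(u \right)} = u + 2 u = 3 u$)
$d{\left(h \right)} = -4 + h^{2}$ ($d{\left(h \right)} = -4 + h h = -4 + h^{2}$)
$\frac{1}{d{\left(c{\left(b \right)} \right)}} = \frac{1}{-4 + \left(3 \left(- \frac{81}{10}\right)\right)^{2}} = \frac{1}{-4 + \left(- \frac{243}{10}\right)^{2}} = \frac{1}{-4 + \frac{59049}{100}} = \frac{1}{\frac{58649}{100}} = \frac{100}{58649}$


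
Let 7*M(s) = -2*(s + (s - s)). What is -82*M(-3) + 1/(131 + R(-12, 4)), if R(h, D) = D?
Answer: -66413/945 ≈ -70.278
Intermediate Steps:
M(s) = -2*s/7 (M(s) = (-2*(s + (s - s)))/7 = (-2*(s + 0))/7 = (-2*s)/7 = -2*s/7)
-82*M(-3) + 1/(131 + R(-12, 4)) = -(-164)*(-3)/7 + 1/(131 + 4) = -82*6/7 + 1/135 = -492/7 + 1/135 = -66413/945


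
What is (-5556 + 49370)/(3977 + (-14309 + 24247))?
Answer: 43814/13915 ≈ 3.1487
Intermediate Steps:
(-5556 + 49370)/(3977 + (-14309 + 24247)) = 43814/(3977 + 9938) = 43814/13915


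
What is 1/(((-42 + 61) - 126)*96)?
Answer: -1/10272 ≈ -9.7352e-5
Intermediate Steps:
1/(((-42 + 61) - 126)*96) = 1/((19 - 126)*96) = 1/(-107*96) = 1/(-10272) = -1/10272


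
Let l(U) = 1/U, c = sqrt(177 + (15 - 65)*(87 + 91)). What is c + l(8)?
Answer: 1/8 + I*sqrt(8723) ≈ 0.125 + 93.397*I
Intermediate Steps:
c = I*sqrt(8723) (c = sqrt(177 - 50*178) = sqrt(177 - 8900) = sqrt(-8723) = I*sqrt(8723) ≈ 93.397*I)
c + l(8) = I*sqrt(8723) + 1/8 = 1/8 + I*sqrt(8723)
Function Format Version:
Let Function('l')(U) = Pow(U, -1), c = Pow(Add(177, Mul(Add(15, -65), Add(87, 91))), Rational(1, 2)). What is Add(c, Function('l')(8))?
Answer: Add(Rational(1, 8), Mul(I, Pow(8723, Rational(1, 2)))) ≈ Add(0.12500, Mul(93.397, I))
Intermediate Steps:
c = Mul(I, Pow(8723, Rational(1, 2))) (c = Pow(Add(177, Mul(-50, 178)), Rational(1, 2)) = Pow(Add(177, -8900), Rational(1, 2)) = Pow(-8723, Rational(1, 2)) = Mul(I, Pow(8723, Rational(1, 2))) ≈ Mul(93.397, I))
Add(c, Function('l')(8)) = Add(Mul(I, Pow(8723, Rational(1, 2))), Pow(8, -1)) = Add(Mul(I, Pow(8723, Rational(1, 2))), Rational(1, 8)) = Add(Rational(1, 8), Mul(I, Pow(8723, Rational(1, 2))))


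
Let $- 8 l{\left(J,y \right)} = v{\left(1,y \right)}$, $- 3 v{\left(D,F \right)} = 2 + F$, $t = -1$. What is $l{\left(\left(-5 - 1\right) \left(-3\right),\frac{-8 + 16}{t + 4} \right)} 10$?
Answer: $\frac{35}{18} \approx 1.9444$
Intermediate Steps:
$v{\left(D,F \right)} = - \frac{2}{3} - \frac{F}{3}$ ($v{\left(D,F \right)} = - \frac{2 + F}{3} = - \frac{2}{3} - \frac{F}{3}$)
$l{\left(J,y \right)} = \frac{1}{12} + \frac{y}{24}$ ($l{\left(J,y \right)} = - \frac{- \frac{2}{3} - \frac{y}{3}}{8} = \frac{1}{12} + \frac{y}{24}$)
$l{\left(\left(-5 - 1\right) \left(-3\right),\frac{-8 + 16}{t + 4} \right)} 10 = \left(\frac{1}{12} + \frac{\left(-8 + 16\right) \frac{1}{-1 + 4}}{24}\right) 10 = \left(\frac{1}{12} + \frac{8 \cdot \frac{1}{3}}{24}\right) 10 = \left(\frac{1}{12} + \frac{1}{24} \cdot \frac{8}{3}\right) 10 = \left(\frac{1}{12} + \frac{1}{9}\right) 10 = \frac{7}{36} \cdot 10 = \frac{35}{18}$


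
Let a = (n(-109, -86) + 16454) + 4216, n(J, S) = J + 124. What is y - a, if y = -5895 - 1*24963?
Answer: -51543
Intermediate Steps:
n(J, S) = 124 + J
y = -30858 (y = -5895 - 24963 = -30858)
a = 20685 (a = ((124 - 109) + 16454) + 4216 = (15 + 16454) + 4216 = 16469 + 4216 = 20685)
y - a = -30858 - 1*20685 = -30858 - 20685 = -51543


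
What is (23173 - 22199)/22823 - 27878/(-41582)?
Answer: 338380231/474512993 ≈ 0.71311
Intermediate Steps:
(23173 - 22199)/22823 - 27878/(-41582) = 974*(1/22823) - 27878*(-1/41582) = 974/22823 + 13939/20791 = 338380231/474512993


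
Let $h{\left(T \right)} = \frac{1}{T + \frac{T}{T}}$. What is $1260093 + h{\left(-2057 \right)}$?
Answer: $\frac{2590751207}{2056} \approx 1.2601 \cdot 10^{6}$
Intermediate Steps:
$h{\left(T \right)} = \frac{1}{1 + T}$ ($h{\left(T \right)} = \frac{1}{T + 1} = \frac{1}{1 + T}$)
$1260093 + h{\left(-2057 \right)} = 1260093 + \frac{1}{1 - 2057} = 1260093 + \frac{1}{-2056} = 1260093 - \frac{1}{2056} = \frac{2590751207}{2056}$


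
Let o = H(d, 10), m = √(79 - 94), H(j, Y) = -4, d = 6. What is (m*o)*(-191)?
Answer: 764*I*√15 ≈ 2959.0*I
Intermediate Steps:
m = I*√15 (m = √(-15) = I*√15 ≈ 3.873*I)
o = -4
(m*o)*(-191) = ((I*√15)*(-4))*(-191) = -4*I*√15*(-191) = 764*I*√15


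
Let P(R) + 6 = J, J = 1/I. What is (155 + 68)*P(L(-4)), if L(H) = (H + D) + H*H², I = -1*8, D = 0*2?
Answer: -10927/8 ≈ -1365.9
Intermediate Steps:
D = 0
I = -8
L(H) = H + H³ (L(H) = (H + 0) + H*H² = H + H³)
J = -⅛ (J = 1/(-8) = -⅛ ≈ -0.12500)
P(R) = -49/8 (P(R) = -6 - ⅛ = -49/8)
(155 + 68)*P(L(-4)) = (155 + 68)*(-49/8) = 223*(-49/8) = -10927/8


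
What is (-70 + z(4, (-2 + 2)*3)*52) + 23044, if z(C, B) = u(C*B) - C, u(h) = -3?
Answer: 22610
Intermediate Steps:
z(C, B) = -3 - C
(-70 + z(4, (-2 + 2)*3)*52) + 23044 = (-70 + (-3 - 1*4)*52) + 23044 = (-70 + (-3 - 4)*52) + 23044 = (-70 - 7*52) + 23044 = (-70 - 364) + 23044 = -434 + 23044 = 22610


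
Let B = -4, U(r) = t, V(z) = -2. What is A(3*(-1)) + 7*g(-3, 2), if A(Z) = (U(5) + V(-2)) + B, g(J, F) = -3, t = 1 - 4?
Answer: -30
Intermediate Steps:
t = -3
U(r) = -3
A(Z) = -9 (A(Z) = (-3 - 2) - 4 = -5 - 4 = -9)
A(3*(-1)) + 7*g(-3, 2) = -9 + 7*(-3) = -9 - 21 = -30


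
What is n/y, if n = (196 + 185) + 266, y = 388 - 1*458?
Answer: -647/70 ≈ -9.2429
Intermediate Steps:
y = -70 (y = 388 - 458 = -70)
n = 647 (n = 381 + 266 = 647)
n/y = 647/(-70) = 647*(-1/70) = -647/70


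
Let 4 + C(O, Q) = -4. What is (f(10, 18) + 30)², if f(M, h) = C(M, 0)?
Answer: 484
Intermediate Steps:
C(O, Q) = -8 (C(O, Q) = -4 - 4 = -8)
f(M, h) = -8
(f(10, 18) + 30)² = (-8 + 30)² = 22² = 484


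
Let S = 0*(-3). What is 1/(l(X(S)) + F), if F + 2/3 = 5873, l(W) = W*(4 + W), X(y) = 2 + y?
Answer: 3/17653 ≈ 0.00016994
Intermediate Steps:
S = 0
F = 17617/3 (F = -⅔ + 5873 = 17617/3 ≈ 5872.3)
1/(l(X(S)) + F) = 1/((2 + 0)*(4 + (2 + 0)) + 17617/3) = 1/(2*(4 + 2) + 17617/3) = 1/(2*6 + 17617/3) = 1/(12 + 17617/3) = 1/(17653/3) = 3/17653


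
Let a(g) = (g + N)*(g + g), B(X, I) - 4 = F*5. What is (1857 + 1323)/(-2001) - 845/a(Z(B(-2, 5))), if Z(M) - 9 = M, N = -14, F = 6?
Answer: -110595/57362 ≈ -1.9280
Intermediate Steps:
B(X, I) = 34 (B(X, I) = 4 + 6*5 = 4 + 30 = 34)
Z(M) = 9 + M
a(g) = 2*g*(-14 + g) (a(g) = (g - 14)*(g + g) = (-14 + g)*(2*g) = 2*g*(-14 + g))
(1857 + 1323)/(-2001) - 845/a(Z(B(-2, 5))) = (1857 + 1323)/(-2001) - 845*1/(2*(-14 + (9 + 34))*(9 + 34)) = 3180*(-1/2001) - 845*1/(86*(-14 + 43)) = -1060/667 - 845/(2*43*29) = -1060/667 - 845/2494 = -110595/57362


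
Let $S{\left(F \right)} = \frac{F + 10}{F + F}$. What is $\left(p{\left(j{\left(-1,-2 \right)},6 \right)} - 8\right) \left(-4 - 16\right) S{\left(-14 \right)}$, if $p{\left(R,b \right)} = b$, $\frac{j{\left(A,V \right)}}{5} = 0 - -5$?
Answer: $\frac{40}{7} \approx 5.7143$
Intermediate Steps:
$j{\left(A,V \right)} = 25$ ($j{\left(A,V \right)} = 5 \left(0 - -5\right) = 5 \left(0 + 5\right) = 5 \cdot 5 = 25$)
$S{\left(F \right)} = \frac{10 + F}{2 F}$
$\left(p{\left(j{\left(-1,-2 \right)},6 \right)} - 8\right) \left(-4 - 16\right) S{\left(-14 \right)} = \left(6 - 8\right) \left(-4 - 16\right) \frac{10 - 14}{2 \left(-14\right)} = \left(-2\right) \left(-20\right) \frac{1}{2} \left(- \frac{1}{14}\right) \left(-4\right) = 40 \cdot \frac{1}{7} = \frac{40}{7}$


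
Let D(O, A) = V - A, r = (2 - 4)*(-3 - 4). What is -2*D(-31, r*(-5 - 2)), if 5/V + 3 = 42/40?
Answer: -7444/39 ≈ -190.87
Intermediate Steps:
r = 14 (r = -2*(-7) = 14)
V = -100/39 (V = 5/(-3 + 42/40) = 5/(-3 + 42*(1/40)) = 5/(-3 + 21/20) = 5/(-39/20) = 5*(-20/39) = -100/39 ≈ -2.5641)
D(O, A) = -100/39 - A
-2*D(-31, r*(-5 - 2)) = -2*(-100/39 - 14*(-5 - 2)) = -2*(-100/39 - 14*(-7)) = -2*(-100/39 - 1*(-98)) = -2*(-100/39 + 98) = -2*3722/39 = -7444/39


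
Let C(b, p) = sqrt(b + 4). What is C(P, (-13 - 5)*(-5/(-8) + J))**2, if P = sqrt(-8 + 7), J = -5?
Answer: 4 + I ≈ 4.0 + 1.0*I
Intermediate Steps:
P = I (P = sqrt(-1) = I ≈ 1.0*I)
C(b, p) = sqrt(4 + b)
C(P, (-13 - 5)*(-5/(-8) + J))**2 = (sqrt(4 + I))**2 = 4 + I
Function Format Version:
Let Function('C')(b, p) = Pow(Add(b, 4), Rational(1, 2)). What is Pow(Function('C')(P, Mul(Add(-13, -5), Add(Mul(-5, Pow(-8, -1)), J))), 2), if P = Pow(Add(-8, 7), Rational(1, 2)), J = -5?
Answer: Add(4, I) ≈ Add(4.0000, Mul(1.0000, I))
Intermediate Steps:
P = I (P = Pow(-1, Rational(1, 2)) = I ≈ Mul(1.0000, I))
Function('C')(b, p) = Pow(Add(4, b), Rational(1, 2))
Pow(Function('C')(P, Mul(Add(-13, -5), Add(Mul(-5, Pow(-8, -1)), J))), 2) = Pow(Pow(Add(4, I), Rational(1, 2)), 2) = Add(4, I)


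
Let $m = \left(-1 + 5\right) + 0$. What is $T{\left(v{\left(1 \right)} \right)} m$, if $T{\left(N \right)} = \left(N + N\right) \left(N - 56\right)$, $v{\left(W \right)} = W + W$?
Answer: $-864$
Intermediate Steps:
$v{\left(W \right)} = 2 W$
$m = 4$ ($m = 4 + 0 = 4$)
$T{\left(N \right)} = 2 N \left(-56 + N\right)$
$T{\left(v{\left(1 \right)} \right)} m = 2 \cdot 2 \cdot 1 \left(-56 + 2 \cdot 1\right) 4 = 2 \cdot 2 \left(-56 + 2\right) 4 = 2 \cdot 2 \left(-54\right) 4 = \left(-216\right) 4 = -864$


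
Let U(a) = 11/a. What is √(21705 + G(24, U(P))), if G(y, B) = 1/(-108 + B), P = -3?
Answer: 654*√5695/335 ≈ 147.33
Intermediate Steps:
√(21705 + G(24, U(P))) = √(21705 + 1/(-108 + 11/(-3))) = √(21705 + 1/(-108 + 11*(-⅓))) = √(21705 + 1/(-108 - 11/3)) = √(21705 + 1/(-335/3)) = √(21705 - 3/335) = √(7271172/335) = 654*√5695/335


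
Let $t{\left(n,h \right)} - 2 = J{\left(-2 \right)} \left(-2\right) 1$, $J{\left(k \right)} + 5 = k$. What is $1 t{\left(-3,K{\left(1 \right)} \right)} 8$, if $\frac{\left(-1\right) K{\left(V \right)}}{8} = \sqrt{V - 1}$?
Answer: $128$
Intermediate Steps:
$J{\left(k \right)} = -5 + k$
$K{\left(V \right)} = - 8 \sqrt{-1 + V}$ ($K{\left(V \right)} = - 8 \sqrt{V - 1} = - 8 \sqrt{-1 + V}$)
$t{\left(n,h \right)} = 16$ ($t{\left(n,h \right)} = 2 + \left(-5 - 2\right) \left(-2\right) 1 = 2 + \left(-7\right) \left(-2\right) 1 = 2 + 14 \cdot 1 = 2 + 14 = 16$)
$1 t{\left(-3,K{\left(1 \right)} \right)} 8 = 1 \cdot 16 \cdot 8 = 16 \cdot 8 = 128$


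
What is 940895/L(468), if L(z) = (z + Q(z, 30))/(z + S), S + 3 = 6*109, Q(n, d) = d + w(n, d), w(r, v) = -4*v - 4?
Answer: 1052861505/374 ≈ 2.8151e+6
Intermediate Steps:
w(r, v) = -4 - 4*v
Q(n, d) = -4 - 3*d (Q(n, d) = d + (-4 - 4*d) = -4 - 3*d)
S = 651 (S = -3 + 6*109 = -3 + 654 = 651)
L(z) = (-94 + z)/(651 + z) (L(z) = (z + (-4 - 3*30))/(z + 651) = (z + (-4 - 90))/(651 + z) = (z - 94)/(651 + z) = (-94 + z)/(651 + z))
940895/L(468) = 940895/(((-94 + 468)/(651 + 468))) = 940895/((374/1119)) = 940895/(((1/1119)*374)) = 940895/(374/1119) = 940895*(1119/374) = 1052861505/374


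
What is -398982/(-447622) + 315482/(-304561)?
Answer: -9851163451/68164101971 ≈ -0.14452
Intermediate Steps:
-398982/(-447622) + 315482/(-304561) = -398982*(-1/447622) + 315482*(-1/304561) = 199491/223811 - 315482/304561 = -9851163451/68164101971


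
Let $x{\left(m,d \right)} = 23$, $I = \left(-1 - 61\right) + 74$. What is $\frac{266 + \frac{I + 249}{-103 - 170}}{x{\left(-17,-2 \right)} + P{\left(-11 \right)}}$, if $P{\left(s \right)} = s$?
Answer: $\frac{24119}{1092} \approx 22.087$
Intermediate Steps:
$I = 12$ ($I = -62 + 74 = 12$)
$\frac{266 + \frac{I + 249}{-103 - 170}}{x{\left(-17,-2 \right)} + P{\left(-11 \right)}} = \frac{266 + \frac{12 + 249}{-103 - 170}}{23 - 11} = \frac{266 + \frac{261}{-273}}{12} = \left(266 + 261 \left(- \frac{1}{273}\right)\right) \frac{1}{12} = \left(266 - \frac{87}{91}\right) \frac{1}{12} = \frac{24119}{91} \cdot \frac{1}{12} = \frac{24119}{1092}$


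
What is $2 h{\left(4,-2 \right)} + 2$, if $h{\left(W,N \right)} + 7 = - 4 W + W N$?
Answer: $-60$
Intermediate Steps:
$h{\left(W,N \right)} = -7 - 4 W + N W$ ($h{\left(W,N \right)} = -7 + \left(- 4 W + W N\right) = -7 + \left(- 4 W + N W\right) = -7 - 4 W + N W$)
$2 h{\left(4,-2 \right)} + 2 = 2 \left(-7 - 16 - 8\right) + 2 = 2 \left(-31\right) + 2 = -62 + 2 = -60$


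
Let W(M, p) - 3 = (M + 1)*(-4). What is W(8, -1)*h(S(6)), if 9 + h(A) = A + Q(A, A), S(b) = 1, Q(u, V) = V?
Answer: 231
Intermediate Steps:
W(M, p) = -1 - 4*M (W(M, p) = 3 + (M + 1)*(-4) = 3 + (1 + M)*(-4) = 3 + (-4 - 4*M) = -1 - 4*M)
h(A) = -9 + 2*A (h(A) = -9 + (A + A) = -9 + 2*A)
W(8, -1)*h(S(6)) = (-1 - 4*8)*(-9 + 2*1) = (-1 - 32)*(-9 + 2) = -33*(-7) = 231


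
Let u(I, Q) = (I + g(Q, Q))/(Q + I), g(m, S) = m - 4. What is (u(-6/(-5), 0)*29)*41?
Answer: -8323/3 ≈ -2774.3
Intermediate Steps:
g(m, S) = -4 + m
u(I, Q) = (-4 + I + Q)/(I + Q) (u(I, Q) = (I + (-4 + Q))/(Q + I) = (-4 + I + Q)/(I + Q))
(u(-6/(-5), 0)*29)*41 = (((-4 - 6/(-5) + 0)/(-6/(-5) + 0))*29)*41 = (((-4 - 6*(-⅕) + 0)/(-6*(-⅕) + 0))*29)*41 = (((-4 + 6/5 + 0)/(6/5 + 0))*29)*41 = ((-14/5/(6/5))*29)*41 = (((⅚)*(-14/5))*29)*41 = -7/3*29*41 = -203/3*41 = -8323/3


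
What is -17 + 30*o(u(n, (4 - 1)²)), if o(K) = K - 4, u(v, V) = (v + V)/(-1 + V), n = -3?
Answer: -229/2 ≈ -114.50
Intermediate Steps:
u(v, V) = (V + v)/(-1 + V)
o(K) = -4 + K
-17 + 30*o(u(n, (4 - 1)²)) = -17 + 30*(-4 + ((4 - 1)² - 3)/(-1 + (4 - 1)²)) = -17 + 30*(-4 + (3² - 3)/(-1 + 3²)) = -17 + 30*(-4 + (9 - 3)/(-1 + 9)) = -17 + 30*(-4 + 6/8) = -17 + 30*(-4 + (⅛)*6) = -17 + 30*(-4 + ¾) = -17 + 30*(-13/4) = -17 - 195/2 = -229/2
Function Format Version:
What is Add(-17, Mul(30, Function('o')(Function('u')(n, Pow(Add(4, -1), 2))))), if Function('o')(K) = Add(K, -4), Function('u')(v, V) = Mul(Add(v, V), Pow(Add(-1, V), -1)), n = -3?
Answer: Rational(-229, 2) ≈ -114.50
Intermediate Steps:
Function('u')(v, V) = Mul(Pow(Add(-1, V), -1), Add(V, v)) (Function('u')(v, V) = Mul(Add(V, v), Pow(Add(-1, V), -1)) = Mul(Pow(Add(-1, V), -1), Add(V, v)))
Function('o')(K) = Add(-4, K)
Add(-17, Mul(30, Function('o')(Function('u')(n, Pow(Add(4, -1), 2))))) = Add(-17, Mul(30, Add(-4, Mul(Pow(Add(-1, Pow(Add(4, -1), 2)), -1), Add(Pow(Add(4, -1), 2), -3))))) = Add(-17, Mul(30, Add(-4, Mul(Pow(Add(-1, Pow(3, 2)), -1), Add(Pow(3, 2), -3))))) = Add(-17, Mul(30, Add(-4, Mul(Pow(Add(-1, 9), -1), Add(9, -3))))) = Add(-17, Mul(30, Add(-4, Mul(Pow(8, -1), 6)))) = Add(-17, Mul(30, Add(-4, Mul(Rational(1, 8), 6)))) = Add(-17, Mul(30, Add(-4, Rational(3, 4)))) = Add(-17, Mul(30, Rational(-13, 4))) = Add(-17, Rational(-195, 2)) = Rational(-229, 2)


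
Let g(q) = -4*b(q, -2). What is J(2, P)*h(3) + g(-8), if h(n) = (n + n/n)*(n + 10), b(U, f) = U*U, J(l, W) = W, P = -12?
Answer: -880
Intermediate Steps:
b(U, f) = U²
g(q) = -4*q²
h(n) = (1 + n)*(10 + n) (h(n) = (n + 1)*(10 + n) = (1 + n)*(10 + n))
J(2, P)*h(3) + g(-8) = -12*(10 + 3² + 11*3) - 4*(-8)² = -12*(10 + 9 + 33) - 4*64 = -12*52 - 256 = -624 - 256 = -880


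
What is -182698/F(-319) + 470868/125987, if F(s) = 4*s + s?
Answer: 23768607386/200949265 ≈ 118.28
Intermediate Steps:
F(s) = 5*s
-182698/F(-319) + 470868/125987 = -182698/(5*(-319)) + 470868/125987 = -182698/(-1595) + 470868*(1/125987) = -182698*(-1/1595) + 470868/125987 = 182698/1595 + 470868/125987 = 23768607386/200949265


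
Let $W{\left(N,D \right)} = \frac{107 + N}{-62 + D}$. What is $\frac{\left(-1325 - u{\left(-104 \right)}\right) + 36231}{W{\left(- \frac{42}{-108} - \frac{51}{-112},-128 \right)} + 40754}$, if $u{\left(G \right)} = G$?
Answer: $\frac{6705115200}{7805097373} \approx 0.85907$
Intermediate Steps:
$W{\left(N,D \right)} = \frac{107 + N}{-62 + D}$
$\frac{\left(-1325 - u{\left(-104 \right)}\right) + 36231}{W{\left(- \frac{42}{-108} - \frac{51}{-112},-128 \right)} + 40754} = \frac{\left(-1325 - -104\right) + 36231}{\frac{107 - \left(- \frac{51}{112} - \frac{7}{18}\right)}{-62 - 128} + 40754} = \frac{\left(-1325 + 104\right) + 36231}{\frac{107 - - \frac{851}{1008}}{-190} + 40754} = \frac{-1221 + 36231}{- \frac{107 + \left(\frac{7}{18} + \frac{51}{112}\right)}{190} + 40754} = \frac{35010}{- \frac{107 + \frac{851}{1008}}{190} + 40754} = \frac{35010}{\left(- \frac{1}{190}\right) \frac{108707}{1008} + 40754} = \frac{35010}{- \frac{108707}{191520} + 40754} = \frac{35010}{\frac{7805097373}{191520}} = 35010 \cdot \frac{191520}{7805097373} = \frac{6705115200}{7805097373}$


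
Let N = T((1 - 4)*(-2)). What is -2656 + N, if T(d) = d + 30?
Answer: -2620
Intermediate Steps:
T(d) = 30 + d
N = 36 (N = 30 + (1 - 4)*(-2) = 30 - 3*(-2) = 30 + 6 = 36)
-2656 + N = -2656 + 36 = -2620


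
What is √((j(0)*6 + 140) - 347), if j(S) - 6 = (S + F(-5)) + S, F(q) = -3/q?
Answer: 3*I*√465/5 ≈ 12.938*I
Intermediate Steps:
j(S) = 33/5 + 2*S (j(S) = 6 + ((S - 3/(-5)) + S) = 6 + ((S - 3*(-⅕)) + S) = 6 + ((S + ⅗) + S) = 6 + ((⅗ + S) + S) = 6 + (⅗ + 2*S) = 33/5 + 2*S)
√((j(0)*6 + 140) - 347) = √(((33/5 + 2*0)*6 + 140) - 347) = √(((33/5 + 0)*6 + 140) - 347) = √(((33/5)*6 + 140) - 347) = √((198/5 + 140) - 347) = √(898/5 - 347) = √(-837/5) = 3*I*√465/5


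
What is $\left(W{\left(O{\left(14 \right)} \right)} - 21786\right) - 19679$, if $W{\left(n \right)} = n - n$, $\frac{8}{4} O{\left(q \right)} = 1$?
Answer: $-41465$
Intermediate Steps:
$O{\left(q \right)} = \frac{1}{2}$ ($O{\left(q \right)} = \frac{1}{2} \cdot 1 = \frac{1}{2}$)
$W{\left(n \right)} = 0$
$\left(W{\left(O{\left(14 \right)} \right)} - 21786\right) - 19679 = \left(0 - 21786\right) - 19679 = -21786 - 19679 = -41465$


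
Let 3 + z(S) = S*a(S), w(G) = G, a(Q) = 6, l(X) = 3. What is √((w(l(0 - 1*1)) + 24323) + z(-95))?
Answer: √23753 ≈ 154.12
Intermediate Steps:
z(S) = -3 + 6*S (z(S) = -3 + S*6 = -3 + 6*S)
√((w(l(0 - 1*1)) + 24323) + z(-95)) = √((3 + 24323) + (-3 + 6*(-95))) = √(24326 + (-3 - 570)) = √(24326 - 573) = √23753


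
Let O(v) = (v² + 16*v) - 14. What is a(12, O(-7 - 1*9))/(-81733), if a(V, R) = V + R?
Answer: 2/81733 ≈ 2.4470e-5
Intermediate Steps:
O(v) = -14 + v² + 16*v
a(V, R) = R + V
a(12, O(-7 - 1*9))/(-81733) = ((-14 + (-7 - 1*9)² + 16*(-7 - 1*9)) + 12)/(-81733) = ((-14 + (-7 - 9)² + 16*(-7 - 9)) + 12)*(-1/81733) = ((-14 + (-16)² + 16*(-16)) + 12)*(-1/81733) = ((-14 + 256 - 256) + 12)*(-1/81733) = (-14 + 12)*(-1/81733) = -2*(-1/81733) = 2/81733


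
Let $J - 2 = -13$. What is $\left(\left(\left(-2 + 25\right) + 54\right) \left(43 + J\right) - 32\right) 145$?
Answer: $352640$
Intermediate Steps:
$J = -11$ ($J = 2 - 13 = -11$)
$\left(\left(\left(-2 + 25\right) + 54\right) \left(43 + J\right) - 32\right) 145 = \left(\left(\left(-2 + 25\right) + 54\right) \left(43 - 11\right) - 32\right) 145 = \left(\left(23 + 54\right) 32 - 32\right) 145 = \left(77 \cdot 32 - 32\right) 145 = \left(2464 - 32\right) 145 = 2432 \cdot 145 = 352640$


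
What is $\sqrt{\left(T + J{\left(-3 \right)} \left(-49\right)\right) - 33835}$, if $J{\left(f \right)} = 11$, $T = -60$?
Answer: $3 i \sqrt{3826} \approx 185.56 i$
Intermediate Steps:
$\sqrt{\left(T + J{\left(-3 \right)} \left(-49\right)\right) - 33835} = \sqrt{\left(-60 + 11 \left(-49\right)\right) - 33835} = \sqrt{\left(-60 - 539\right) - 33835} = \sqrt{-599 - 33835} = \sqrt{-34434} = 3 i \sqrt{3826}$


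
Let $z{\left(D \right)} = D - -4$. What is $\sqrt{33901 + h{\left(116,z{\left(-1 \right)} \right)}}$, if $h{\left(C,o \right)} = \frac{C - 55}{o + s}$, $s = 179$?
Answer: $\frac{\sqrt{1122947826}}{182} \approx 184.12$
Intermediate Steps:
$z{\left(D \right)} = 4 + D$ ($z{\left(D \right)} = D + 4 = 4 + D$)
$h{\left(C,o \right)} = \frac{-55 + C}{179 + o}$ ($h{\left(C,o \right)} = \frac{C - 55}{o + 179} = \frac{-55 + C}{179 + o}$)
$\sqrt{33901 + h{\left(116,z{\left(-1 \right)} \right)}} = \sqrt{33901 + \frac{-55 + 116}{179 + \left(4 - 1\right)}} = \sqrt{33901 + \frac{1}{179 + 3} \cdot 61} = \sqrt{33901 + \frac{1}{182} \cdot 61} = \sqrt{33901 + \frac{61}{182}} = \sqrt{\frac{6170043}{182}} = \frac{\sqrt{1122947826}}{182}$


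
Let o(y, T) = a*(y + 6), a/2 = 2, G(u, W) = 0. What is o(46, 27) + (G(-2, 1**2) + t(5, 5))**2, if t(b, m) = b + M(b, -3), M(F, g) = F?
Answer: 308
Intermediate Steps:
a = 4 (a = 2*2 = 4)
t(b, m) = 2*b (t(b, m) = b + b = 2*b)
o(y, T) = 24 + 4*y (o(y, T) = 4*(y + 6) = 4*(6 + y) = 24 + 4*y)
o(46, 27) + (G(-2, 1**2) + t(5, 5))**2 = (24 + 4*46) + (0 + 2*5)**2 = (24 + 184) + (0 + 10)**2 = 208 + 10**2 = 208 + 100 = 308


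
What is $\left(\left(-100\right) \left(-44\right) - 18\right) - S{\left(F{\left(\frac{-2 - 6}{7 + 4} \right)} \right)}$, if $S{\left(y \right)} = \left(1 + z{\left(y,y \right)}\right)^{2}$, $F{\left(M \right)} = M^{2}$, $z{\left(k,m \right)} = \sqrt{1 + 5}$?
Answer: $4375 - 2 \sqrt{6} \approx 4370.1$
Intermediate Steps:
$z{\left(k,m \right)} = \sqrt{6}$
$S{\left(y \right)} = \left(1 + \sqrt{6}\right)^{2}$
$\left(\left(-100\right) \left(-44\right) - 18\right) - S{\left(F{\left(\frac{-2 - 6}{7 + 4} \right)} \right)} = \left(\left(-100\right) \left(-44\right) - 18\right) - \left(1 + \sqrt{6}\right)^{2} = \left(4400 - 18\right) - \left(1 + \sqrt{6}\right)^{2} = 4382 - \left(1 + \sqrt{6}\right)^{2}$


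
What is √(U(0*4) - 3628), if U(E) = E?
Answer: 2*I*√907 ≈ 60.233*I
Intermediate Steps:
√(U(0*4) - 3628) = √(0*4 - 3628) = √(0 - 3628) = √(-3628) = 2*I*√907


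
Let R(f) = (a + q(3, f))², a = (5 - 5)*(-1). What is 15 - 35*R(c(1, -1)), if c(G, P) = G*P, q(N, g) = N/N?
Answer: -20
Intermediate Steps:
q(N, g) = 1
a = 0 (a = 0*(-1) = 0)
R(f) = 1 (R(f) = (0 + 1)² = 1² = 1)
15 - 35*R(c(1, -1)) = 15 - 35*1 = 15 - 35 = -20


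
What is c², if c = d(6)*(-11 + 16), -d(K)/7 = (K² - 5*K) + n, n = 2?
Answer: 78400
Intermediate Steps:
d(K) = -14 - 7*K² + 35*K (d(K) = -7*((K² - 5*K) + 2) = -7*(2 + K² - 5*K) = -14 - 7*K² + 35*K)
c = -280 (c = (-14 - 7*6² + 35*6)*(-11 + 16) = (-14 - 7*36 + 210)*5 = (-14 - 252 + 210)*5 = -56*5 = -280)
c² = (-280)² = 78400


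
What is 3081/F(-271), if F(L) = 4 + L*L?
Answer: 3081/73445 ≈ 0.041950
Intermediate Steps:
F(L) = 4 + L²
3081/F(-271) = 3081/(4 + (-271)²) = 3081/(4 + 73441) = 3081/73445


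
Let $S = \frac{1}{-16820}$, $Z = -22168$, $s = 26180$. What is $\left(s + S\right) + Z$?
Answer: $\frac{67481839}{16820} \approx 4012.0$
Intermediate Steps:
$S = - \frac{1}{16820} \approx -5.9453 \cdot 10^{-5}$
$\left(s + S\right) + Z = \left(26180 - \frac{1}{16820}\right) - 22168 = \frac{440347599}{16820} - 22168 = \frac{67481839}{16820}$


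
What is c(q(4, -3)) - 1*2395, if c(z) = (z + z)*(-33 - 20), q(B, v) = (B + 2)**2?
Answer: -6211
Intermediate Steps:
q(B, v) = (2 + B)**2
c(z) = -106*z (c(z) = (2*z)*(-53) = -106*z)
c(q(4, -3)) - 1*2395 = -106*(2 + 4)**2 - 1*2395 = -106*6**2 - 2395 = -106*36 - 2395 = -3816 - 2395 = -6211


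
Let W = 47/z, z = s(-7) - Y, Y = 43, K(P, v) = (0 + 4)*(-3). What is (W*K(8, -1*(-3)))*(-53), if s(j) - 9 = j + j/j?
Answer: -7473/10 ≈ -747.30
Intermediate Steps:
K(P, v) = -12 (K(P, v) = 4*(-3) = -12)
s(j) = 10 + j (s(j) = 9 + (j + j/j) = 9 + (j + 1) = 9 + (1 + j) = 10 + j)
z = -40 (z = (10 - 7) - 1*43 = 3 - 43 = -40)
W = -47/40 (W = 47/(-40) = 47*(-1/40) = -47/40 ≈ -1.1750)
(W*K(8, -1*(-3)))*(-53) = -47/40*(-12)*(-53) = (141/10)*(-53) = -7473/10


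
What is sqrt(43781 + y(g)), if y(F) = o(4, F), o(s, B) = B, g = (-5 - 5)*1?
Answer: 13*sqrt(259) ≈ 209.22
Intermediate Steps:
g = -10 (g = -10*1 = -10)
y(F) = F
sqrt(43781 + y(g)) = sqrt(43781 - 10) = sqrt(43771) = 13*sqrt(259)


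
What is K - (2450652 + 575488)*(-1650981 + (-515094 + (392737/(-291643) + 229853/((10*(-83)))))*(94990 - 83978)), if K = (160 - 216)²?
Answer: 415845727082804389824676/24206369 ≈ 1.7179e+16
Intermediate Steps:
K = 3136 (K = (-56)² = 3136)
K - (2450652 + 575488)*(-1650981 + (-515094 + (392737/(-291643) + 229853/((10*(-83)))))*(94990 - 83978)) = 3136 - (2450652 + 575488)*(-1650981 + (-515094 + (392737/(-291643) + 229853/((10*(-83)))))*(94990 - 83978)) = 3136 - 3026140*(-1650981 + (-515094 + (392737*(-1/291643) + 229853/(-830)))*11012) = 3136 - 3026140*(-1650981 + (-515094 + (-392737/291643 + 229853*(-1/830)))*11012) = 3136 - 3026140*(-1650981 + (-515094 + (-392737/291643 - 229853/830))*11012) = 3136 - 3026140*(-1650981 + (-515094 - 67360990189/242063690)*11012) = 3136 - 3026140*(-1650981 - 124752915327049/242063690*11012) = 3136 - 3026140*(-1650981 - 686889551790731794/121031845) = 3136 - 3026140*(-687089373067221739)/121031845 = 3136 - 1*(-415845727082728478651492/24206369) = 3136 + 415845727082728478651492/24206369 = 415845727082804389824676/24206369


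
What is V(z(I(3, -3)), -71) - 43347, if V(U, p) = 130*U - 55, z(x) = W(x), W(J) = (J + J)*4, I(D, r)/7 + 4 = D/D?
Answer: -65242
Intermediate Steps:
I(D, r) = -21 (I(D, r) = -28 + 7*(D/D) = -28 + 7*1 = -28 + 7 = -21)
W(J) = 8*J (W(J) = (2*J)*4 = 8*J)
z(x) = 8*x
V(U, p) = -55 + 130*U
V(z(I(3, -3)), -71) - 43347 = (-55 + 130*(8*(-21))) - 43347 = (-55 + 130*(-168)) - 43347 = (-55 - 21840) - 43347 = -21895 - 43347 = -65242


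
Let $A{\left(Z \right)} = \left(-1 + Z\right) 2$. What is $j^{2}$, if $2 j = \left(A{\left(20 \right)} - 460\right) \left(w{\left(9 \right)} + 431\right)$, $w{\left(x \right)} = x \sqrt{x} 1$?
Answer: $9338903044$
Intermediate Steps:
$w{\left(x \right)} = x^{\frac{3}{2}}$ ($w{\left(x \right)} = x^{\frac{3}{2}} \cdot 1 = x^{\frac{3}{2}}$)
$A{\left(Z \right)} = -2 + 2 Z$
$j = -96638$ ($j = \frac{\left(\left(-2 + 2 \cdot 20\right) - 460\right) \left(9^{\frac{3}{2}} + 431\right)}{2} = \frac{\left(\left(-2 + 40\right) - 460\right) \left(27 + 431\right)}{2} = \frac{\left(38 - 460\right) 458}{2} = \frac{\left(-422\right) 458}{2} = \frac{1}{2} \left(-193276\right) = -96638$)
$j^{2} = \left(-96638\right)^{2} = 9338903044$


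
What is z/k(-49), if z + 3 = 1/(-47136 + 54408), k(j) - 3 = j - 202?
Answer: 21815/1803456 ≈ 0.012096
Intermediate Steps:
k(j) = -199 + j (k(j) = 3 + (j - 202) = 3 + (-202 + j) = -199 + j)
z = -21815/7272 (z = -3 + 1/(-47136 + 54408) = -3 + 1/7272 = -21815/7272 ≈ -2.9999)
z/k(-49) = -21815/(7272*(-199 - 49)) = -21815/7272/(-248) = -21815/7272*(-1/248) = 21815/1803456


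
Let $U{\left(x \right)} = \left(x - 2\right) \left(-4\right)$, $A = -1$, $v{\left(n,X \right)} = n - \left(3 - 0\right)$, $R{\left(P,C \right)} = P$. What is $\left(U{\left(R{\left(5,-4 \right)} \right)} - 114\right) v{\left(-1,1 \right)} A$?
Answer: $-504$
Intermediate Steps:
$v{\left(n,X \right)} = -3 + n$ ($v{\left(n,X \right)} = n - \left(3 + 0\right) = n - 3 = -3 + n$)
$U{\left(x \right)} = 8 - 4 x$ ($U{\left(x \right)} = \left(-2 + x\right) \left(-4\right) = 8 - 4 x$)
$\left(U{\left(R{\left(5,-4 \right)} \right)} - 114\right) v{\left(-1,1 \right)} A = \left(\left(8 - 20\right) - 114\right) \left(-3 - 1\right) \left(-1\right) = \left(\left(8 - 20\right) - 114\right) \left(\left(-4\right) \left(-1\right)\right) = \left(-12 - 114\right) 4 = \left(-126\right) 4 = -504$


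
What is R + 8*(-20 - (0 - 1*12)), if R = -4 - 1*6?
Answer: -74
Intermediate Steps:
R = -10 (R = -4 - 6 = -10)
R + 8*(-20 - (0 - 1*12)) = -10 + 8*(-20 - (0 - 1*12)) = -10 + 8*(-20 - (0 - 12)) = -10 + 8*(-20 - 1*(-12)) = -10 + 8*(-20 + 12) = -10 + 8*(-8) = -10 - 64 = -74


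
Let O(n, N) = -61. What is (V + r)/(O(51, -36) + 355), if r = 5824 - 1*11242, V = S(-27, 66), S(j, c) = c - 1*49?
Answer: -5401/294 ≈ -18.371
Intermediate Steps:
S(j, c) = -49 + c (S(j, c) = c - 49 = -49 + c)
V = 17 (V = -49 + 66 = 17)
r = -5418 (r = 5824 - 11242 = -5418)
(V + r)/(O(51, -36) + 355) = (17 - 5418)/(-61 + 355) = -5401/294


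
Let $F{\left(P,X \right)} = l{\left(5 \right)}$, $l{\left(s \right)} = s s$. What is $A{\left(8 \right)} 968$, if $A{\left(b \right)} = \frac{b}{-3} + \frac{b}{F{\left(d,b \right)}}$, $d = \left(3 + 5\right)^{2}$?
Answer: $- \frac{170368}{75} \approx -2271.6$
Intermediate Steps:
$d = 64$ ($d = 8^{2} = 64$)
$l{\left(s \right)} = s^{2}$
$F{\left(P,X \right)} = 25$ ($F{\left(P,X \right)} = 5^{2} = 25$)
$A{\left(b \right)} = - \frac{22 b}{75}$ ($A{\left(b \right)} = \frac{b}{-3} + \frac{b}{25} = b \left(- \frac{1}{3}\right) + b \frac{1}{25} = - \frac{b}{3} + \frac{b}{25} = - \frac{22 b}{75}$)
$A{\left(8 \right)} 968 = \left(- \frac{22}{75}\right) 8 \cdot 968 = \left(- \frac{176}{75}\right) 968 = - \frac{170368}{75}$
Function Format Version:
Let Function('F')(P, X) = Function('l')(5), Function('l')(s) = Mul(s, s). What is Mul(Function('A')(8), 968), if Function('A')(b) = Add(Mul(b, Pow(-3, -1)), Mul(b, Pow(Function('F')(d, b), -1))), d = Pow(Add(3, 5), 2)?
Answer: Rational(-170368, 75) ≈ -2271.6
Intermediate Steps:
d = 64 (d = Pow(8, 2) = 64)
Function('l')(s) = Pow(s, 2)
Function('F')(P, X) = 25 (Function('F')(P, X) = Pow(5, 2) = 25)
Function('A')(b) = Mul(Rational(-22, 75), b) (Function('A')(b) = Add(Mul(b, Pow(-3, -1)), Mul(b, Pow(25, -1))) = Add(Mul(b, Rational(-1, 3)), Mul(b, Rational(1, 25))) = Add(Mul(Rational(-1, 3), b), Mul(Rational(1, 25), b)) = Mul(Rational(-22, 75), b))
Mul(Function('A')(8), 968) = Mul(Mul(Rational(-22, 75), 8), 968) = Mul(Rational(-176, 75), 968) = Rational(-170368, 75)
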